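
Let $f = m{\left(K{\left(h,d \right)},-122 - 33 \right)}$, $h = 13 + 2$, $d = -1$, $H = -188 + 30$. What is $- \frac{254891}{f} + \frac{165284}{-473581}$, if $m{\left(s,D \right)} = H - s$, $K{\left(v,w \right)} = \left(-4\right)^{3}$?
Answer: $\frac{120695997975}{44516614} \approx 2711.3$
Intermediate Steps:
$H = -158$
$h = 15$
$K{\left(v,w \right)} = -64$
$m{\left(s,D \right)} = -158 - s$
$f = -94$ ($f = -158 - -64 = -158 + 64 = -94$)
$- \frac{254891}{f} + \frac{165284}{-473581} = - \frac{254891}{-94} + \frac{165284}{-473581} = \left(-254891\right) \left(- \frac{1}{94}\right) + 165284 \left(- \frac{1}{473581}\right) = \frac{254891}{94} - \frac{165284}{473581} = \frac{120695997975}{44516614}$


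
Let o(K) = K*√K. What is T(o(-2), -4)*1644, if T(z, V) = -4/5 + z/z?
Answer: 1644/5 ≈ 328.80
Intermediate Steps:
o(K) = K^(3/2)
T(z, V) = ⅕ (T(z, V) = -4*⅕ + 1 = -⅘ + 1 = ⅕)
T(o(-2), -4)*1644 = (⅕)*1644 = 1644/5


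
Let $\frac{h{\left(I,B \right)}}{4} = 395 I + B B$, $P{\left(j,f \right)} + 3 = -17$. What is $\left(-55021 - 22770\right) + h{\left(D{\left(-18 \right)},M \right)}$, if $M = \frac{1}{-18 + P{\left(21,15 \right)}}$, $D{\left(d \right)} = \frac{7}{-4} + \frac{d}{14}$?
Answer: $- \frac{208698425}{2527} \approx -82587.0$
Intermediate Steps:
$D{\left(d \right)} = - \frac{7}{4} + \frac{d}{14}$ ($D{\left(d \right)} = 7 \left(- \frac{1}{4}\right) + d \frac{1}{14} = - \frac{7}{4} + \frac{d}{14}$)
$P{\left(j,f \right)} = -20$ ($P{\left(j,f \right)} = -3 - 17 = -20$)
$M = - \frac{1}{38}$ ($M = \frac{1}{-18 - 20} = \frac{1}{-38} = - \frac{1}{38} \approx -0.026316$)
$h{\left(I,B \right)} = 4 B^{2} + 1580 I$ ($h{\left(I,B \right)} = 4 \left(395 I + B B\right) = 4 \left(395 I + B^{2}\right) = 4 \left(B^{2} + 395 I\right) = 4 B^{2} + 1580 I$)
$\left(-55021 - 22770\right) + h{\left(D{\left(-18 \right)},M \right)} = \left(-55021 - 22770\right) + \left(4 \left(- \frac{1}{38}\right)^{2} + 1580 \left(- \frac{7}{4} + \frac{1}{14} \left(-18\right)\right)\right) = \left(-55021 - 22770\right) + \left(4 \cdot \frac{1}{1444} + 1580 \left(- \frac{7}{4} - \frac{9}{7}\right)\right) = -77791 + \left(\frac{1}{361} + 1580 \left(- \frac{85}{28}\right)\right) = -77791 + \left(\frac{1}{361} - \frac{33575}{7}\right) = -77791 - \frac{12120568}{2527} = - \frac{208698425}{2527}$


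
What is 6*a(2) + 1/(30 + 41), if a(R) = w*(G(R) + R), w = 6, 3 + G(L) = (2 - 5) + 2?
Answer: -5111/71 ≈ -71.986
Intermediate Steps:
G(L) = -4 (G(L) = -3 + ((2 - 5) + 2) = -3 + (-3 + 2) = -3 - 1 = -4)
a(R) = -24 + 6*R (a(R) = 6*(-4 + R) = -24 + 6*R)
6*a(2) + 1/(30 + 41) = 6*(-24 + 6*2) + 1/(30 + 41) = 6*(-24 + 12) + 1/71 = 6*(-12) + 1/71 = -72 + 1/71 = -5111/71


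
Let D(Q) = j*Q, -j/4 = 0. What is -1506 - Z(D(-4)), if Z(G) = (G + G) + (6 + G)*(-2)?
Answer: -1494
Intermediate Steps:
j = 0 (j = -4*0 = 0)
D(Q) = 0 (D(Q) = 0*Q = 0)
Z(G) = -12 (Z(G) = 2*G + (-12 - 2*G) = -12)
-1506 - Z(D(-4)) = -1506 - 1*(-12) = -1506 + 12 = -1494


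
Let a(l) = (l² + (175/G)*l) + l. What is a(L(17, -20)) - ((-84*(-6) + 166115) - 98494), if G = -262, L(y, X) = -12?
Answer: -8906033/131 ≈ -67985.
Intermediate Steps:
a(l) = l² + 87*l/262 (a(l) = (l² + (175/(-262))*l) + l = (l² + (175*(-1/262))*l) + l = (l² - 175*l/262) + l = l² + 87*l/262)
a(L(17, -20)) - ((-84*(-6) + 166115) - 98494) = (1/262)*(-12)*(87 + 262*(-12)) - ((-84*(-6) + 166115) - 98494) = (1/262)*(-12)*(87 - 3144) - ((504 + 166115) - 98494) = (1/262)*(-12)*(-3057) - (166619 - 98494) = 18342/131 - 1*68125 = 18342/131 - 68125 = -8906033/131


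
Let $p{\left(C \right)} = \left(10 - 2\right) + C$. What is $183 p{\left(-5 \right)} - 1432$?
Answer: $-883$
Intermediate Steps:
$p{\left(C \right)} = 8 + C$
$183 p{\left(-5 \right)} - 1432 = 183 \left(8 - 5\right) - 1432 = 183 \cdot 3 - 1432 = 549 - 1432 = -883$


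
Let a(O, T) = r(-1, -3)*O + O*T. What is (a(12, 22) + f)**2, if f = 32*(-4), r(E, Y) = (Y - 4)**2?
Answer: 524176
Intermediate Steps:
r(E, Y) = (-4 + Y)**2
a(O, T) = 49*O + O*T (a(O, T) = (-4 - 3)**2*O + O*T = (-7)**2*O + O*T = 49*O + O*T)
f = -128
(a(12, 22) + f)**2 = (12*(49 + 22) - 128)**2 = (12*71 - 128)**2 = (852 - 128)**2 = 724**2 = 524176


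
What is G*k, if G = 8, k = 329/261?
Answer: 2632/261 ≈ 10.084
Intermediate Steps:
k = 329/261 (k = 329*(1/261) = 329/261 ≈ 1.2605)
G*k = 8*(329/261) = 2632/261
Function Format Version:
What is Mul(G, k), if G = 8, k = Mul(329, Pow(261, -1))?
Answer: Rational(2632, 261) ≈ 10.084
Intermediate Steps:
k = Rational(329, 261) (k = Mul(329, Rational(1, 261)) = Rational(329, 261) ≈ 1.2605)
Mul(G, k) = Mul(8, Rational(329, 261)) = Rational(2632, 261)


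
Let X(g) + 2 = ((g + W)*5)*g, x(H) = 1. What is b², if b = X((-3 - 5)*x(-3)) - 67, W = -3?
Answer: 137641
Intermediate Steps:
X(g) = -2 + g*(-15 + 5*g) (X(g) = -2 + ((g - 3)*5)*g = -2 + ((-3 + g)*5)*g = -2 + (-15 + 5*g)*g = -2 + g*(-15 + 5*g))
b = 371 (b = (-2 - 15*(-3 - 5) + 5*((-3 - 5)*1)²) - 67 = (-2 - (-120) + 5*(-8*1)²) - 67 = (-2 - 15*(-8) + 5*(-8)²) - 67 = (-2 + 120 + 5*64) - 67 = (-2 + 120 + 320) - 67 = 438 - 67 = 371)
b² = 371² = 137641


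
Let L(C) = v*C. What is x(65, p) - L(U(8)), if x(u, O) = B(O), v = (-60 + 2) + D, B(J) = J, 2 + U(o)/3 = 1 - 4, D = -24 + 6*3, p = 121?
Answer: -839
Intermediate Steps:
D = -6 (D = -24 + 18 = -6)
U(o) = -15 (U(o) = -6 + 3*(1 - 4) = -6 + 3*(-3) = -6 - 9 = -15)
v = -64 (v = (-60 + 2) - 6 = -58 - 6 = -64)
x(u, O) = O
L(C) = -64*C
x(65, p) - L(U(8)) = 121 - (-64)*(-15) = 121 - 1*960 = 121 - 960 = -839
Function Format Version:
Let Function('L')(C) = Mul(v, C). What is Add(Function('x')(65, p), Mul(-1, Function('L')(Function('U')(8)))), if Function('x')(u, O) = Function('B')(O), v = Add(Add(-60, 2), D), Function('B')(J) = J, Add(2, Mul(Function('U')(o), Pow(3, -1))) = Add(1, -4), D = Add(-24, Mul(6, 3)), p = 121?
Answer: -839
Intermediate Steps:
D = -6 (D = Add(-24, 18) = -6)
Function('U')(o) = -15 (Function('U')(o) = Add(-6, Mul(3, Add(1, -4))) = Add(-6, Mul(3, -3)) = Add(-6, -9) = -15)
v = -64 (v = Add(Add(-60, 2), -6) = Add(-58, -6) = -64)
Function('x')(u, O) = O
Function('L')(C) = Mul(-64, C)
Add(Function('x')(65, p), Mul(-1, Function('L')(Function('U')(8)))) = Add(121, Mul(-1, Mul(-64, -15))) = Add(121, Mul(-1, 960)) = Add(121, -960) = -839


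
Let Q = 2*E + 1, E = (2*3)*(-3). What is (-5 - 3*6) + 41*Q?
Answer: -1458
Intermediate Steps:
E = -18 (E = 6*(-3) = -18)
Q = -35 (Q = 2*(-18) + 1 = -36 + 1 = -35)
(-5 - 3*6) + 41*Q = (-5 - 3*6) + 41*(-35) = (-5 - 18) - 1435 = -23 - 1435 = -1458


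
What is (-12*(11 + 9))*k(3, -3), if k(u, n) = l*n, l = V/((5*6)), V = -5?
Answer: -120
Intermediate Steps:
l = -⅙ (l = -5/(5*6) = -5/30 = -5*1/30 = -⅙ ≈ -0.16667)
k(u, n) = -n/6
(-12*(11 + 9))*k(3, -3) = (-12*(11 + 9))*(-⅙*(-3)) = -12*20*(½) = -240*½ = -120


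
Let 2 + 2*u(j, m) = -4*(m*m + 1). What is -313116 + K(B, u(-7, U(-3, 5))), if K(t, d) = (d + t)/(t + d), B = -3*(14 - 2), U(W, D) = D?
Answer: -313115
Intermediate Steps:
u(j, m) = -3 - 2*m² (u(j, m) = -1 + (-4*(m*m + 1))/2 = -1 + (-4*(m² + 1))/2 = -1 + (-4*(1 + m²))/2 = -1 + (-4 - 4*m²)/2 = -1 + (-2 - 2*m²) = -3 - 2*m²)
B = -36 (B = -3*12 = -36)
K(t, d) = 1 (K(t, d) = (d + t)/(d + t) = 1)
-313116 + K(B, u(-7, U(-3, 5))) = -313116 + 1 = -313115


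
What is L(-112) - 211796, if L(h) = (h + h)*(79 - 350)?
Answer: -151092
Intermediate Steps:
L(h) = -542*h (L(h) = (2*h)*(-271) = -542*h)
L(-112) - 211796 = -542*(-112) - 211796 = 60704 - 211796 = -151092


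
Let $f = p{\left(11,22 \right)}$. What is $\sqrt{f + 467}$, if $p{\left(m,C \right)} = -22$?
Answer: $\sqrt{445} \approx 21.095$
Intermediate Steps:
$f = -22$
$\sqrt{f + 467} = \sqrt{-22 + 467} = \sqrt{445}$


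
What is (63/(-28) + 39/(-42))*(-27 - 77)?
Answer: 2314/7 ≈ 330.57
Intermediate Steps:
(63/(-28) + 39/(-42))*(-27 - 77) = (63*(-1/28) + 39*(-1/42))*(-104) = (-9/4 - 13/14)*(-104) = -89/28*(-104) = 2314/7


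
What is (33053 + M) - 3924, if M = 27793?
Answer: 56922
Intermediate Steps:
(33053 + M) - 3924 = (33053 + 27793) - 3924 = 60846 - 3924 = 56922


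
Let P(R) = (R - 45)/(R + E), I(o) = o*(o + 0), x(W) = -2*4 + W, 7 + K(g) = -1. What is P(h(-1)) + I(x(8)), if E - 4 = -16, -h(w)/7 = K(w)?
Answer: 1/4 ≈ 0.25000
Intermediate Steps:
K(g) = -8 (K(g) = -7 - 1 = -8)
h(w) = 56 (h(w) = -7*(-8) = 56)
E = -12 (E = 4 - 16 = -12)
x(W) = -8 + W
I(o) = o**2 (I(o) = o*o = o**2)
P(R) = (-45 + R)/(-12 + R) (P(R) = (R - 45)/(R - 12) = (-45 + R)/(-12 + R))
P(h(-1)) + I(x(8)) = (-45 + 56)/(-12 + 56) + (-8 + 8)**2 = 11/44 + 0**2 = (1/44)*11 + 0 = 1/4 + 0 = 1/4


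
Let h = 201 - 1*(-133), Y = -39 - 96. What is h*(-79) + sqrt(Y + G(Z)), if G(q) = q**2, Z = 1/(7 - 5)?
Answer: -26386 + 7*I*sqrt(11)/2 ≈ -26386.0 + 11.608*I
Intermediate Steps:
Z = 1/2 ≈ 0.50000
Y = -135
h = 334 (h = 201 + 133 = 334)
h*(-79) + sqrt(Y + G(Z)) = 334*(-79) + sqrt(-135 + (1/2)**2) = -26386 + sqrt(-135 + 1/4) = -26386 + sqrt(-539/4) = -26386 + 7*I*sqrt(11)/2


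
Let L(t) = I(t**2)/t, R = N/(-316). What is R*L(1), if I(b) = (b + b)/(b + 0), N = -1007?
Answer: 1007/158 ≈ 6.3734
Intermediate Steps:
I(b) = 2 (I(b) = (2*b)/b = 2)
R = 1007/316 (R = -1007/(-316) = -1007*(-1/316) = 1007/316 ≈ 3.1867)
L(t) = 2/t
R*L(1) = 1007*(2/1)/316 = 1007*(2*1)/316 = (1007/316)*2 = 1007/158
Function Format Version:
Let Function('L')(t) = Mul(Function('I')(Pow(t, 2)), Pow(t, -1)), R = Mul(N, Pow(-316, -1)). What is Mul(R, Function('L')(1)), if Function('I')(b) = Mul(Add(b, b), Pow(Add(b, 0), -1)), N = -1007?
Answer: Rational(1007, 158) ≈ 6.3734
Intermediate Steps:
Function('I')(b) = 2 (Function('I')(b) = Mul(Mul(2, b), Pow(b, -1)) = 2)
R = Rational(1007, 316) (R = Mul(-1007, Pow(-316, -1)) = Mul(-1007, Rational(-1, 316)) = Rational(1007, 316) ≈ 3.1867)
Function('L')(t) = Mul(2, Pow(t, -1))
Mul(R, Function('L')(1)) = Mul(Rational(1007, 316), Mul(2, Pow(1, -1))) = Mul(Rational(1007, 316), Mul(2, 1)) = Mul(Rational(1007, 316), 2) = Rational(1007, 158)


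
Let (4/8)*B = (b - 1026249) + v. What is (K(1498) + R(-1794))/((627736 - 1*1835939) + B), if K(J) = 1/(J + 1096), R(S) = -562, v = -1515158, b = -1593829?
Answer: 1457827/24587682950 ≈ 5.9291e-5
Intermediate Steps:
K(J) = 1/(1096 + J)
B = -8270472 (B = 2*((-1593829 - 1026249) - 1515158) = 2*(-2620078 - 1515158) = 2*(-4135236) = -8270472)
(K(1498) + R(-1794))/((627736 - 1*1835939) + B) = (1/(1096 + 1498) - 562)/((627736 - 1*1835939) - 8270472) = (1/2594 - 562)/((627736 - 1835939) - 8270472) = (1/2594 - 562)/(-1208203 - 8270472) = -1457827/2594/(-9478675) = -1457827/2594*(-1/9478675) = 1457827/24587682950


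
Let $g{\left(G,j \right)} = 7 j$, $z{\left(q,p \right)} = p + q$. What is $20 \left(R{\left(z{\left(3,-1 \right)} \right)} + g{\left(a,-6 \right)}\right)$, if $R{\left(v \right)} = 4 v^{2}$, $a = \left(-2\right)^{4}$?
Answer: $-520$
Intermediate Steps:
$a = 16$
$20 \left(R{\left(z{\left(3,-1 \right)} \right)} + g{\left(a,-6 \right)}\right) = 20 \left(4 \left(-1 + 3\right)^{2} + 7 \left(-6\right)\right) = 20 \left(4 \cdot 2^{2} - 42\right) = 20 \left(4 \cdot 4 - 42\right) = 20 \left(16 - 42\right) = 20 \left(-26\right) = -520$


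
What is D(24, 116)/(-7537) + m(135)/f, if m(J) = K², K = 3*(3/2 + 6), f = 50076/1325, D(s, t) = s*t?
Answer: 2185007421/167743472 ≈ 13.026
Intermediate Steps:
f = 50076/1325 (f = 50076*(1/1325) = 50076/1325 ≈ 37.793)
K = 45/2 (K = 3*(3*(½) + 6) = 3*(3/2 + 6) = 3*(15/2) = 45/2 ≈ 22.500)
m(J) = 2025/4 (m(J) = (45/2)² = 2025/4)
D(24, 116)/(-7537) + m(135)/f = (24*116)/(-7537) + 2025/(4*(50076/1325)) = 2784*(-1/7537) + (2025/4)*(1325/50076) = -2784/7537 + 298125/22256 = 2185007421/167743472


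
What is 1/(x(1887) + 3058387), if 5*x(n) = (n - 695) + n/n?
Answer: 5/15293128 ≈ 3.2694e-7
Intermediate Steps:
x(n) = -694/5 + n/5 (x(n) = ((n - 695) + n/n)/5 = ((-695 + n) + 1)/5 = (-694 + n)/5 = -694/5 + n/5)
1/(x(1887) + 3058387) = 1/((-694/5 + (⅕)*1887) + 3058387) = 1/((-694/5 + 1887/5) + 3058387) = 1/(1193/5 + 3058387) = 1/(15293128/5) = 5/15293128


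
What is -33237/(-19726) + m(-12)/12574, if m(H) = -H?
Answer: 209079375/124017362 ≈ 1.6859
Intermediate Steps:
-33237/(-19726) + m(-12)/12574 = -33237/(-19726) - 1*(-12)/12574 = -33237*(-1/19726) + 12*(1/12574) = 33237/19726 + 6/6287 = 209079375/124017362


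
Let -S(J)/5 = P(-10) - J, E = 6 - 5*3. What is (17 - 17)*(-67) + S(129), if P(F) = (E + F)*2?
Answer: 835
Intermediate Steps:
E = -9 (E = 6 - 15 = -9)
P(F) = -18 + 2*F (P(F) = (-9 + F)*2 = -18 + 2*F)
S(J) = 190 + 5*J (S(J) = -5*((-18 + 2*(-10)) - J) = -5*((-18 - 20) - J) = -5*(-38 - J) = 190 + 5*J)
(17 - 17)*(-67) + S(129) = (17 - 17)*(-67) + (190 + 5*129) = 0*(-67) + (190 + 645) = 0 + 835 = 835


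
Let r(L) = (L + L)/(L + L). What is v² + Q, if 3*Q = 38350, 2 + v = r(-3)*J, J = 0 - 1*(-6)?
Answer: 38398/3 ≈ 12799.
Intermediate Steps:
r(L) = 1 (r(L) = (2*L)/((2*L)) = (2*L)*(1/(2*L)) = 1)
J = 6 (J = 0 + 6 = 6)
v = 4 (v = -2 + 1*6 = -2 + 6 = 4)
Q = 38350/3 (Q = (⅓)*38350 = 38350/3 ≈ 12783.)
v² + Q = 4² + 38350/3 = 16 + 38350/3 = 38398/3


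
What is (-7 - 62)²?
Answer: 4761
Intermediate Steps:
(-7 - 62)² = (-69)² = 4761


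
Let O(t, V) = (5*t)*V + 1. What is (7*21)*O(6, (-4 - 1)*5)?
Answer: -110103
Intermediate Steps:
O(t, V) = 1 + 5*V*t (O(t, V) = 5*V*t + 1 = 1 + 5*V*t)
(7*21)*O(6, (-4 - 1)*5) = (7*21)*(1 + 5*((-4 - 1)*5)*6) = 147*(1 + 5*(-5*5)*6) = 147*(1 + 5*(-25)*6) = 147*(1 - 750) = 147*(-749) = -110103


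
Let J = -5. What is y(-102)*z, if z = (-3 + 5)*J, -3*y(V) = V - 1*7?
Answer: -1090/3 ≈ -363.33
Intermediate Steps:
y(V) = 7/3 - V/3 (y(V) = -(V - 1*7)/3 = -(V - 7)/3 = -(-7 + V)/3 = 7/3 - V/3)
z = -10 (z = (-3 + 5)*(-5) = 2*(-5) = -10)
y(-102)*z = (7/3 - ⅓*(-102))*(-10) = (7/3 + 34)*(-10) = (109/3)*(-10) = -1090/3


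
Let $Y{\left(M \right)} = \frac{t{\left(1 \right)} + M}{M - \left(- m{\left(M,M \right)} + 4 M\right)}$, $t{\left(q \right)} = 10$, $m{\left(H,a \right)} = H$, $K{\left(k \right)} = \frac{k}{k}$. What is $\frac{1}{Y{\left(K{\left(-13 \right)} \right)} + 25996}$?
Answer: $\frac{2}{51981} \approx 3.8476 \cdot 10^{-5}$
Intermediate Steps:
$K{\left(k \right)} = 1$
$Y{\left(M \right)} = - \frac{10 + M}{2 M}$ ($Y{\left(M \right)} = \frac{10 + M}{M + \left(M - 4 M\right)} = \frac{10 + M}{M - 3 M} = \frac{10 + M}{\left(-2\right) M} = \left(10 + M\right) \left(- \frac{1}{2 M}\right) = - \frac{10 + M}{2 M}$)
$\frac{1}{Y{\left(K{\left(-13 \right)} \right)} + 25996} = \frac{1}{\frac{-10 - 1}{2 \cdot 1} + 25996} = \frac{1}{\frac{1}{2} \cdot 1 \left(-10 - 1\right) + 25996} = \frac{1}{\frac{1}{2} \cdot 1 \left(-11\right) + 25996} = \frac{1}{- \frac{11}{2} + 25996} = \frac{1}{\frac{51981}{2}} = \frac{2}{51981}$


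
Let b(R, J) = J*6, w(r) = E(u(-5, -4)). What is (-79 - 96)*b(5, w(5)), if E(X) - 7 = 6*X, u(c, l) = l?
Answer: 17850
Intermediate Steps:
E(X) = 7 + 6*X
w(r) = -17 (w(r) = 7 + 6*(-4) = 7 - 24 = -17)
b(R, J) = 6*J
(-79 - 96)*b(5, w(5)) = (-79 - 96)*(6*(-17)) = -175*(-102) = 17850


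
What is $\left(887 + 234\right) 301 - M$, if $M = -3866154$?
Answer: $4203575$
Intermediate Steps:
$\left(887 + 234\right) 301 - M = \left(887 + 234\right) 301 - -3866154 = 1121 \cdot 301 + 3866154 = 337421 + 3866154 = 4203575$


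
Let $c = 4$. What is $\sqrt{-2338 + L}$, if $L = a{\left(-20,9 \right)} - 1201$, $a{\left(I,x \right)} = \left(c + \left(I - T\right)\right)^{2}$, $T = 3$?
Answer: $i \sqrt{3178} \approx 56.374 i$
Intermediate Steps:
$a{\left(I,x \right)} = \left(1 + I\right)^{2}$ ($a{\left(I,x \right)} = \left(4 + \left(I - 3\right)\right)^{2} = \left(4 + \left(-3 + I\right)\right)^{2} = \left(1 + I\right)^{2}$)
$L = -840$ ($L = \left(1 - 20\right)^{2} - 1201 = \left(-19\right)^{2} - 1201 = 361 - 1201 = -840$)
$\sqrt{-2338 + L} = \sqrt{-2338 - 840} = \sqrt{-3178} = i \sqrt{3178}$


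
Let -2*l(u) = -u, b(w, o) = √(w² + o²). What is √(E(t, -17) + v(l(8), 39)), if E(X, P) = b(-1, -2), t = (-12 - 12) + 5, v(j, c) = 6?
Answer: √(6 + √5) ≈ 2.8699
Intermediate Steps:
b(w, o) = √(o² + w²)
l(u) = u/2 (l(u) = -(-1)*u/2 = u/2)
t = -19 (t = -24 + 5 = -19)
E(X, P) = √5 (E(X, P) = √((-2)² + (-1)²) = √(4 + 1) = √5)
√(E(t, -17) + v(l(8), 39)) = √(√5 + 6) = √(6 + √5)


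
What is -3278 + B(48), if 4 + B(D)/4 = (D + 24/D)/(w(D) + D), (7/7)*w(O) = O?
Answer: -158015/48 ≈ -3292.0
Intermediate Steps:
w(O) = O
B(D) = -16 + 2*(D + 24/D)/D (B(D) = -16 + 4*((D + 24/D)/(D + D)) = -16 + 4*((D + 24/D)/((2*D))) = -16 + 4*((D + 24/D)*(1/(2*D))) = -16 + 4*((D + 24/D)/(2*D)) = -16 + 2*(D + 24/D)/D)
-3278 + B(48) = -3278 + (-14 + 48/48²) = -3278 + (-14 + 48*(1/2304)) = -3278 + (-14 + 1/48) = -3278 - 671/48 = -158015/48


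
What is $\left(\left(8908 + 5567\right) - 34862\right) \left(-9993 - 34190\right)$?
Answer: $900758821$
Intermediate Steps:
$\left(\left(8908 + 5567\right) - 34862\right) \left(-9993 - 34190\right) = \left(14475 - 34862\right) \left(-44183\right) = \left(-20387\right) \left(-44183\right) = 900758821$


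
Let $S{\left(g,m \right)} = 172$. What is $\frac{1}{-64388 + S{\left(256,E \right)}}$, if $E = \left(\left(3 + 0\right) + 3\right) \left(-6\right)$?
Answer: $- \frac{1}{64216} \approx -1.5572 \cdot 10^{-5}$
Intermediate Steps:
$E = -36$ ($E = \left(3 + 3\right) \left(-6\right) = 6 \left(-6\right) = -36$)
$\frac{1}{-64388 + S{\left(256,E \right)}} = \frac{1}{-64388 + 172} = \frac{1}{-64216} = - \frac{1}{64216}$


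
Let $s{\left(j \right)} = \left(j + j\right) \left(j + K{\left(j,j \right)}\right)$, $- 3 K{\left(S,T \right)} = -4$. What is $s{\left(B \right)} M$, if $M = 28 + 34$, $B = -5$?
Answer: $\frac{6820}{3} \approx 2273.3$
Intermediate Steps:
$K{\left(S,T \right)} = \frac{4}{3}$ ($K{\left(S,T \right)} = \left(- \frac{1}{3}\right) \left(-4\right) = \frac{4}{3}$)
$s{\left(j \right)} = 2 j \left(\frac{4}{3} + j\right)$ ($s{\left(j \right)} = \left(j + j\right) \left(j + \frac{4}{3}\right) = 2 j \left(\frac{4}{3} + j\right)$)
$M = 62$
$s{\left(B \right)} M = \frac{2}{3} \left(-5\right) \left(4 + 3 \left(-5\right)\right) 62 = \frac{2}{3} \left(-5\right) \left(4 - 15\right) 62 = \frac{2}{3} \left(-5\right) \left(-11\right) 62 = \frac{110}{3} \cdot 62 = \frac{6820}{3}$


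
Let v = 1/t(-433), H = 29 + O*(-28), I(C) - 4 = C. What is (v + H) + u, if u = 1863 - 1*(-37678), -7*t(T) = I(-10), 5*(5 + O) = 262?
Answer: 1147319/30 ≈ 38244.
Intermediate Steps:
O = 237/5 (O = -5 + (1/5)*262 = -5 + 262/5 = 237/5 ≈ 47.400)
I(C) = 4 + C
t(T) = 6/7 (t(T) = -(4 - 10)/7 = -1/7*(-6) = 6/7)
H = -6491/5 (H = 29 + (237/5)*(-28) = 29 - 6636/5 = -6491/5 ≈ -1298.2)
u = 39541 (u = 1863 + 37678 = 39541)
v = 7/6 (v = 1/(6/7) = 7/6 ≈ 1.1667)
(v + H) + u = (7/6 - 6491/5) + 39541 = -38911/30 + 39541 = 1147319/30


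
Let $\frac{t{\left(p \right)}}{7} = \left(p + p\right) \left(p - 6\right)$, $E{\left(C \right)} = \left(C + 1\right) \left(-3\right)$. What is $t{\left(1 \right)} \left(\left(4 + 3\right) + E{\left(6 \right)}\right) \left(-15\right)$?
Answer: $-14700$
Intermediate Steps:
$E{\left(C \right)} = -3 - 3 C$ ($E{\left(C \right)} = \left(1 + C\right) \left(-3\right) = -3 - 3 C$)
$t{\left(p \right)} = 14 p \left(-6 + p\right)$ ($t{\left(p \right)} = 7 \left(p + p\right) \left(p - 6\right) = 7 \cdot 2 p \left(-6 + p\right) = 14 p \left(-6 + p\right)$)
$t{\left(1 \right)} \left(\left(4 + 3\right) + E{\left(6 \right)}\right) \left(-15\right) = 14 \cdot 1 \left(-6 + 1\right) \left(\left(4 + 3\right) - 21\right) \left(-15\right) = 14 \cdot 1 \left(-5\right) \left(7 - 21\right) \left(-15\right) = - 70 \left(7 - 21\right) \left(-15\right) = \left(-70\right) \left(-14\right) \left(-15\right) = 980 \left(-15\right) = -14700$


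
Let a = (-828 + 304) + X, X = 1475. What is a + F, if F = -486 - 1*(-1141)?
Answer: 1606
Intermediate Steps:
a = 951 (a = (-828 + 304) + 1475 = -524 + 1475 = 951)
F = 655 (F = -486 + 1141 = 655)
a + F = 951 + 655 = 1606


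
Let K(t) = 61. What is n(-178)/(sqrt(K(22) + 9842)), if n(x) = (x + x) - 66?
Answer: -422*sqrt(9903)/9903 ≈ -4.2406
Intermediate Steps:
n(x) = -66 + 2*x (n(x) = 2*x - 66 = -66 + 2*x)
n(-178)/(sqrt(K(22) + 9842)) = (-66 + 2*(-178))/(sqrt(61 + 9842)) = (-66 - 356)/(sqrt(9903)) = -422*sqrt(9903)/9903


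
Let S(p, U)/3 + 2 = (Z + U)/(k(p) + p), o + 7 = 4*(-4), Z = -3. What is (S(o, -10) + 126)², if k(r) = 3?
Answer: 5948721/400 ≈ 14872.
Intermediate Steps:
o = -23 (o = -7 + 4*(-4) = -7 - 16 = -23)
S(p, U) = -6 + 3*(-3 + U)/(3 + p) (S(p, U) = -6 + 3*((-3 + U)/(3 + p)) = -6 + 3*(-3 + U)/(3 + p))
(S(o, -10) + 126)² = (3*(-9 - 10 - 2*(-23))/(3 - 23) + 126)² = (3*(-9 - 10 + 46)/(-20) + 126)² = (3*(-1/20)*27 + 126)² = (-81/20 + 126)² = (2439/20)² = 5948721/400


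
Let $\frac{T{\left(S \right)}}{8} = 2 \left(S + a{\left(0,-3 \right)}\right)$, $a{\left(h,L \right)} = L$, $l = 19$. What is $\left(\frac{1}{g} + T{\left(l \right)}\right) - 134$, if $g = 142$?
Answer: $\frac{17325}{142} \approx 122.01$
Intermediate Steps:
$T{\left(S \right)} = -48 + 16 S$ ($T{\left(S \right)} = 8 \cdot 2 \left(S - 3\right) = 8 \cdot 2 \left(-3 + S\right) = 8 \left(-6 + 2 S\right) = -48 + 16 S$)
$\left(\frac{1}{g} + T{\left(l \right)}\right) - 134 = \left(\frac{1}{142} + \left(-48 + 16 \cdot 19\right)\right) - 134 = \left(\frac{1}{142} + \left(-48 + 304\right)\right) - 134 = \left(\frac{1}{142} + 256\right) - 134 = \frac{36353}{142} - 134 = \frac{17325}{142}$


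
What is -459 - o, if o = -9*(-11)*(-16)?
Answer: 1125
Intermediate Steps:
o = -1584 (o = 99*(-16) = -1584)
-459 - o = -459 - 1*(-1584) = -459 + 1584 = 1125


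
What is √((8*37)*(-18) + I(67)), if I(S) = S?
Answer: I*√5261 ≈ 72.533*I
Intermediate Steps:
√((8*37)*(-18) + I(67)) = √((8*37)*(-18) + 67) = √(296*(-18) + 67) = √(-5328 + 67) = √(-5261) = I*√5261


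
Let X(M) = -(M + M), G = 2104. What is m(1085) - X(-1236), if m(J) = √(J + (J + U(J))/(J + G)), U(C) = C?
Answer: -2472 + √11041067415/3189 ≈ -2439.1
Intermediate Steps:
X(M) = -2*M
m(J) = √(J + 2*J/(2104 + J)) (m(J) = √(J + (J + J)/(J + 2104)) = √(J + (2*J)/(2104 + J)) = √(J + 2*J/(2104 + J)))
m(1085) - X(-1236) = √(1085*(2106 + 1085)/(2104 + 1085)) - (-2)*(-1236) = √(1085*3191/3189) - 1*2472 = √(1085*(1/3189)*3191) - 2472 = √(3462235/3189) - 2472 = √11041067415/3189 - 2472 = -2472 + √11041067415/3189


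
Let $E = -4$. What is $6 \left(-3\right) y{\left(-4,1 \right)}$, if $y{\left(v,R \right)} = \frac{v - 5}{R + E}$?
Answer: $-54$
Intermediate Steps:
$y{\left(v,R \right)} = \frac{-5 + v}{-4 + R}$ ($y{\left(v,R \right)} = \frac{v - 5}{R - 4} = \frac{-5 + v}{-4 + R}$)
$6 \left(-3\right) y{\left(-4,1 \right)} = 6 \left(-3\right) \frac{-5 - 4}{-4 + 1} = - 18 \frac{1}{-3} \left(-9\right) = - 18 \left(\left(- \frac{1}{3}\right) \left(-9\right)\right) = \left(-18\right) 3 = -54$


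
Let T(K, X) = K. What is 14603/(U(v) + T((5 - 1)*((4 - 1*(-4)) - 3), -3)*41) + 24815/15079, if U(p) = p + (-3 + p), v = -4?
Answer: 240273972/12198911 ≈ 19.696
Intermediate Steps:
U(p) = -3 + 2*p
14603/(U(v) + T((5 - 1)*((4 - 1*(-4)) - 3), -3)*41) + 24815/15079 = 14603/((-3 + 2*(-4)) + ((5 - 1)*((4 - 1*(-4)) - 3))*41) + 24815/15079 = 14603/((-3 - 8) + (4*((4 + 4) - 3))*41) + 24815*(1/15079) = 14603/(-11 + (4*(8 - 3))*41) + 24815/15079 = 14603/(-11 + (4*5)*41) + 24815/15079 = 14603/(-11 + 20*41) + 24815/15079 = 14603/(-11 + 820) + 24815/15079 = 14603/809 + 24815/15079 = 240273972/12198911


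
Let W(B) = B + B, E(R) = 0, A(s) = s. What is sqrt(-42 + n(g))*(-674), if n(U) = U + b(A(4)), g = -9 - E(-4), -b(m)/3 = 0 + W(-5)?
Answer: -674*I*sqrt(21) ≈ -3088.7*I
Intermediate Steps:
W(B) = 2*B
b(m) = 30 (b(m) = -3*(0 + 2*(-5)) = -3*(0 - 10) = -3*(-10) = 30)
g = -9 (g = -9 - 1*0 = -9 + 0 = -9)
n(U) = 30 + U (n(U) = U + 30 = 30 + U)
sqrt(-42 + n(g))*(-674) = sqrt(-42 + (30 - 9))*(-674) = sqrt(-42 + 21)*(-674) = sqrt(-21)*(-674) = (I*sqrt(21))*(-674) = -674*I*sqrt(21)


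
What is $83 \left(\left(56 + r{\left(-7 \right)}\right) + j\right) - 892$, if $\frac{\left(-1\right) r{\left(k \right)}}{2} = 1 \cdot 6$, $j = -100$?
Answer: $-5540$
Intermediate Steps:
$r{\left(k \right)} = -12$ ($r{\left(k \right)} = - 2 \cdot 1 \cdot 6 = \left(-2\right) 6 = -12$)
$83 \left(\left(56 + r{\left(-7 \right)}\right) + j\right) - 892 = 83 \left(\left(56 - 12\right) - 100\right) - 892 = 83 \left(44 - 100\right) - 892 = 83 \left(-56\right) - 892 = -4648 - 892 = -5540$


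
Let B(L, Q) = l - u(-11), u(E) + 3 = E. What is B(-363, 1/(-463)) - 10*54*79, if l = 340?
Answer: -42306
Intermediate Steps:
u(E) = -3 + E
B(L, Q) = 354 (B(L, Q) = 340 - (-3 - 11) = 340 - 1*(-14) = 340 + 14 = 354)
B(-363, 1/(-463)) - 10*54*79 = 354 - 10*54*79 = 354 - 540*79 = 354 - 1*42660 = 354 - 42660 = -42306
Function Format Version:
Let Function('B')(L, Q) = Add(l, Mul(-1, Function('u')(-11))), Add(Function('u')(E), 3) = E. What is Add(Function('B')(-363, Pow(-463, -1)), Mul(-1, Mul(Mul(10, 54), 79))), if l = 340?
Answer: -42306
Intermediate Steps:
Function('u')(E) = Add(-3, E)
Function('B')(L, Q) = 354 (Function('B')(L, Q) = Add(340, Mul(-1, Add(-3, -11))) = Add(340, Mul(-1, -14)) = Add(340, 14) = 354)
Add(Function('B')(-363, Pow(-463, -1)), Mul(-1, Mul(Mul(10, 54), 79))) = Add(354, Mul(-1, Mul(Mul(10, 54), 79))) = Add(354, Mul(-1, Mul(540, 79))) = Add(354, Mul(-1, 42660)) = Add(354, -42660) = -42306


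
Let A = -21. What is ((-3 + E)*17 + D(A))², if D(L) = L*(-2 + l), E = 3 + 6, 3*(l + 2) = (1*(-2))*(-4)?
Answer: 16900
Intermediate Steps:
l = ⅔ (l = -2 + ((1*(-2))*(-4))/3 = -2 + (-2*(-4))/3 = -2 + (⅓)*8 = -2 + 8/3 = ⅔ ≈ 0.66667)
E = 9
D(L) = -4*L/3 (D(L) = L*(-2 + ⅔) = L*(-4/3) = -4*L/3)
((-3 + E)*17 + D(A))² = ((-3 + 9)*17 - 4/3*(-21))² = (6*17 + 28)² = (102 + 28)² = 130² = 16900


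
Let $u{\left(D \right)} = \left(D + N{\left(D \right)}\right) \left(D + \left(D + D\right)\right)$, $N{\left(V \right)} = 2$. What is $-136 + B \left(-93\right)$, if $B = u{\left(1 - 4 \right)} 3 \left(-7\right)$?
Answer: $17441$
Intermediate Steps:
$u{\left(D \right)} = 3 D \left(2 + D\right)$ ($u{\left(D \right)} = \left(D + 2\right) \left(D + \left(D + D\right)\right) = \left(2 + D\right) \left(D + 2 D\right) = \left(2 + D\right) 3 D = 3 D \left(2 + D\right)$)
$B = -189$ ($B = 3 \left(1 - 4\right) \left(2 + \left(1 - 4\right)\right) 3 \left(-7\right) = 3 \left(-3\right) \left(2 - 3\right) 3 \left(-7\right) = 3 \left(-3\right) \left(-1\right) 3 \left(-7\right) = 9 \cdot 3 \left(-7\right) = 27 \left(-7\right) = -189$)
$-136 + B \left(-93\right) = -136 - -17577 = -136 + 17577 = 17441$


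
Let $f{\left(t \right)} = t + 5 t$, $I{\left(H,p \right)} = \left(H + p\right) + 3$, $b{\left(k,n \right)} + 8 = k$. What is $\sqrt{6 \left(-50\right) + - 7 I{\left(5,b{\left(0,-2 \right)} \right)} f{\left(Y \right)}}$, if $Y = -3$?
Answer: $10 i \sqrt{3} \approx 17.32 i$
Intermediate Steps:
$b{\left(k,n \right)} = -8 + k$
$I{\left(H,p \right)} = 3 + H + p$
$f{\left(t \right)} = 6 t$
$\sqrt{6 \left(-50\right) + - 7 I{\left(5,b{\left(0,-2 \right)} \right)} f{\left(Y \right)}} = \sqrt{6 \left(-50\right) + - 7 \left(3 + 5 + \left(-8 + 0\right)\right) 6 \left(-3\right)} = \sqrt{-300 + - 7 \left(3 + 5 - 8\right) \left(-18\right)} = \sqrt{-300 + \left(-7\right) 0 \left(-18\right)} = \sqrt{-300 + 0 \left(-18\right)} = \sqrt{-300 + 0} = \sqrt{-300} = 10 i \sqrt{3}$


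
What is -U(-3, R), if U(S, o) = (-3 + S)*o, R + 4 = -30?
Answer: -204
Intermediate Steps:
R = -34 (R = -4 - 30 = -34)
U(S, o) = o*(-3 + S)
-U(-3, R) = -(-34)*(-3 - 3) = -(-34)*(-6) = -1*204 = -204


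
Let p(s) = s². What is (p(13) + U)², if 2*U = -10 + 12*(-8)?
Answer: 13456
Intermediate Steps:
U = -53 (U = (-10 + 12*(-8))/2 = (-10 - 96)/2 = (½)*(-106) = -53)
(p(13) + U)² = (13² - 53)² = (169 - 53)² = 116² = 13456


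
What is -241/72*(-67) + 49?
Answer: 19675/72 ≈ 273.26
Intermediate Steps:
-241/72*(-67) + 49 = 16147/72 + 49 = 19675/72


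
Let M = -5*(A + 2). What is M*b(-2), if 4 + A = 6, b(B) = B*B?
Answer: -80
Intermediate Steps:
b(B) = B**2
A = 2 (A = -4 + 6 = 2)
M = -20 (M = -5*(2 + 2) = -5*4 = -20)
M*b(-2) = -20*(-2)**2 = -20*4 = -80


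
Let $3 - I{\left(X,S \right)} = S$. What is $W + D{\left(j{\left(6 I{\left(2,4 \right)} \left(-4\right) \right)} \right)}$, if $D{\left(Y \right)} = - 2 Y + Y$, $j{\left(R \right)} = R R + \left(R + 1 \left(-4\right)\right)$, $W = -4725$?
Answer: $-5321$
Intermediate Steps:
$I{\left(X,S \right)} = 3 - S$
$j{\left(R \right)} = -4 + R + R^{2}$ ($j{\left(R \right)} = R^{2} + \left(R - 4\right) = R^{2} + \left(-4 + R\right) = -4 + R + R^{2}$)
$D{\left(Y \right)} = - Y$
$W + D{\left(j{\left(6 I{\left(2,4 \right)} \left(-4\right) \right)} \right)} = -4725 - \left(-4 + 6 \left(3 - 4\right) \left(-4\right) + \left(6 \left(3 - 4\right) \left(-4\right)\right)^{2}\right) = -4725 - \left(-4 + 6 \left(-1\right) \left(-4\right) + \left(6 \left(-1\right) \left(-4\right)\right)^{2}\right) = -4725 - \left(-4 - -24 + \left(\left(-6\right) \left(-4\right)\right)^{2}\right) = -4725 - \left(-4 + 24 + 24^{2}\right) = -4725 - \left(-4 + 24 + 576\right) = -4725 - 596 = -5321$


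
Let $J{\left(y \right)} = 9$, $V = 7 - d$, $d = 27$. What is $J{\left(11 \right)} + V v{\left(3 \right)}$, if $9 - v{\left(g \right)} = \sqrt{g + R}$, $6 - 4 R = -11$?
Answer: $-171 + 10 \sqrt{29} \approx -117.15$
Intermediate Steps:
$R = \frac{17}{4}$ ($R = \frac{3}{2} - - \frac{11}{4} = \frac{3}{2} + \frac{11}{4} = \frac{17}{4} \approx 4.25$)
$v{\left(g \right)} = 9 - \sqrt{\frac{17}{4} + g}$ ($v{\left(g \right)} = 9 - \sqrt{g + \frac{17}{4}} = 9 - \sqrt{\frac{17}{4} + g}$)
$V = -20$ ($V = 7 - 27 = -20$)
$J{\left(11 \right)} + V v{\left(3 \right)} = 9 - 20 \left(9 - \frac{\sqrt{17 + 4 \cdot 3}}{2}\right) = 9 - 20 \left(9 - \frac{\sqrt{17 + 12}}{2}\right) = 9 - 20 \left(9 - \frac{\sqrt{29}}{2}\right) = 9 - \left(180 - 10 \sqrt{29}\right) = -171 + 10 \sqrt{29}$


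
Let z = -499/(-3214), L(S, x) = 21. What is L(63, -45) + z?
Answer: 67993/3214 ≈ 21.155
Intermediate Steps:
z = 499/3214 (z = -499*(-1/3214) = 499/3214 ≈ 0.15526)
L(63, -45) + z = 21 + 499/3214 = 67993/3214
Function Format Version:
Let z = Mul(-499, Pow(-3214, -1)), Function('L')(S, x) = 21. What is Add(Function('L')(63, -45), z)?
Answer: Rational(67993, 3214) ≈ 21.155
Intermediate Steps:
z = Rational(499, 3214) (z = Mul(-499, Rational(-1, 3214)) = Rational(499, 3214) ≈ 0.15526)
Add(Function('L')(63, -45), z) = Add(21, Rational(499, 3214)) = Rational(67993, 3214)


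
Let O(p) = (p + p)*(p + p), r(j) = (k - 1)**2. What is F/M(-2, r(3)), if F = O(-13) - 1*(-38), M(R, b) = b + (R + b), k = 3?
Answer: 119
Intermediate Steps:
r(j) = 4 (r(j) = (3 - 1)**2 = 2**2 = 4)
O(p) = 4*p**2 (O(p) = (2*p)*(2*p) = 4*p**2)
M(R, b) = R + 2*b
F = 714 (F = 4*(-13)**2 - 1*(-38) = 4*169 + 38 = 676 + 38 = 714)
F/M(-2, r(3)) = 714/(-2 + 2*4) = 714/(-2 + 8) = 714/6 = 714*(1/6) = 119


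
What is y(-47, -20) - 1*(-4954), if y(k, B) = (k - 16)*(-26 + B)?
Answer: 7852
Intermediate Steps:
y(k, B) = (-26 + B)*(-16 + k) (y(k, B) = (-16 + k)*(-26 + B) = (-26 + B)*(-16 + k))
y(-47, -20) - 1*(-4954) = (416 - 26*(-47) - 16*(-20) - 20*(-47)) - 1*(-4954) = (416 + 1222 + 320 + 940) + 4954 = 2898 + 4954 = 7852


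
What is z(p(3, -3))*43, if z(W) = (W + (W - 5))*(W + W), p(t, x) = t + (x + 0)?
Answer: 0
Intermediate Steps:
p(t, x) = t + x
z(W) = 2*W*(-5 + 2*W) (z(W) = (W + (-5 + W))*(2*W) = (-5 + 2*W)*(2*W) = 2*W*(-5 + 2*W))
z(p(3, -3))*43 = (2*(3 - 3)*(-5 + 2*(3 - 3)))*43 = (2*0*(-5 + 2*0))*43 = (2*0*(-5 + 0))*43 = (2*0*(-5))*43 = 0*43 = 0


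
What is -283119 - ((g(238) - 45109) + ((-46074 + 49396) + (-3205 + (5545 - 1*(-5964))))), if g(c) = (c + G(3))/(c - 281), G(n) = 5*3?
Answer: -10734095/43 ≈ -2.4963e+5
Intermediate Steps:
G(n) = 15
g(c) = (15 + c)/(-281 + c) (g(c) = (c + 15)/(c - 281) = (15 + c)/(-281 + c))
-283119 - ((g(238) - 45109) + ((-46074 + 49396) + (-3205 + (5545 - 1*(-5964))))) = -283119 - (((15 + 238)/(-281 + 238) - 45109) + ((-46074 + 49396) + (-3205 + (5545 - 1*(-5964))))) = -283119 - ((253/(-43) - 45109) + (3322 + (-3205 + (5545 + 5964)))) = -283119 - ((-1/43*253 - 45109) + (3322 + (-3205 + 11509))) = -283119 - ((-253/43 - 45109) + (3322 + 8304)) = -283119 - (-1939940/43 + 11626) = -283119 - 1*(-1440022/43) = -283119 + 1440022/43 = -10734095/43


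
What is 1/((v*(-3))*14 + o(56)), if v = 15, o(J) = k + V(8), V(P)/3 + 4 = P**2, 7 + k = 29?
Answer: -1/428 ≈ -0.0023364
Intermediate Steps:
k = 22 (k = -7 + 29 = 22)
V(P) = -12 + 3*P**2
o(J) = 202 (o(J) = 22 + (-12 + 3*8**2) = 22 + (-12 + 3*64) = 22 + (-12 + 192) = 22 + 180 = 202)
1/((v*(-3))*14 + o(56)) = 1/((15*(-3))*14 + 202) = 1/(-45*14 + 202) = 1/(-630 + 202) = 1/(-428) = -1/428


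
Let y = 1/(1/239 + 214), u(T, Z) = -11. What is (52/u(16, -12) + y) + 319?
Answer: 176817808/562617 ≈ 314.28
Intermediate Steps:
y = 239/51147 (y = 1/(1/239 + 214) = 1/(51147/239) = 239/51147 ≈ 0.0046728)
(52/u(16, -12) + y) + 319 = (52/(-11) + 239/51147) + 319 = (52*(-1/11) + 239/51147) + 319 = (-52/11 + 239/51147) + 319 = -2657015/562617 + 319 = 176817808/562617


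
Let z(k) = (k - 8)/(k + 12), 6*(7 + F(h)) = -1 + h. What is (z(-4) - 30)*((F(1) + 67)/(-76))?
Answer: 945/38 ≈ 24.868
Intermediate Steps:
F(h) = -43/6 + h/6 (F(h) = -7 + (-1 + h)/6 = -7 + (-1/6 + h/6) = -43/6 + h/6)
z(k) = (-8 + k)/(12 + k)
(z(-4) - 30)*((F(1) + 67)/(-76)) = ((-8 - 4)/(12 - 4) - 30)*(((-43/6 + (1/6)*1) + 67)/(-76)) = (-12/8 - 30)*(((-43/6 + 1/6) + 67)*(-1/76)) = ((1/8)*(-12) - 30)*((-7 + 67)*(-1/76)) = (-3/2 - 30)*(60*(-1/76)) = -63/2*(-15/19) = 945/38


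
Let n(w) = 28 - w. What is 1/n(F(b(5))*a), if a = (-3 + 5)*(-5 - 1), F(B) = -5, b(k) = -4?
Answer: -1/32 ≈ -0.031250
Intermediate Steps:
a = -12 (a = 2*(-6) = -12)
1/n(F(b(5))*a) = 1/(28 - (-5)*(-12)) = 1/(28 - 1*60) = 1/(28 - 60) = 1/(-32) = -1/32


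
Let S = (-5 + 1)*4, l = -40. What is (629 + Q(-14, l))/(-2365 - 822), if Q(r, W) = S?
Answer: -613/3187 ≈ -0.19234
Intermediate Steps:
S = -16 (S = -4*4 = -16)
Q(r, W) = -16
(629 + Q(-14, l))/(-2365 - 822) = (629 - 16)/(-2365 - 822) = 613/(-3187) = 613*(-1/3187) = -613/3187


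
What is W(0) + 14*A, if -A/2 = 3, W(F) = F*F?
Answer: -84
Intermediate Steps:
W(F) = F**2
A = -6 (A = -2*3 = -6)
W(0) + 14*A = 0**2 + 14*(-6) = 0 - 84 = -84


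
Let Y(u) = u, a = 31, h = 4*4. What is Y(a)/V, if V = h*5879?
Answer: 31/94064 ≈ 0.00032956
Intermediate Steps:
h = 16
V = 94064 (V = 16*5879 = 94064)
Y(a)/V = 31/94064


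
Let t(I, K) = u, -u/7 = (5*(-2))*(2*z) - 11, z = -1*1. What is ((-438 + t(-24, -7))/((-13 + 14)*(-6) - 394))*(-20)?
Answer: -501/20 ≈ -25.050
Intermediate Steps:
z = -1
u = -63 (u = -7*((5*(-2))*(2*(-1)) - 11) = -7*(-10*(-2) - 11) = -7*(20 - 11) = -7*9 = -63)
t(I, K) = -63
((-438 + t(-24, -7))/((-13 + 14)*(-6) - 394))*(-20) = ((-438 - 63)/((-13 + 14)*(-6) - 394))*(-20) = -501/(1*(-6) - 394)*(-20) = -501/(-6 - 394)*(-20) = -501/(-400)*(-20) = -501*(-1/400)*(-20) = (501/400)*(-20) = -501/20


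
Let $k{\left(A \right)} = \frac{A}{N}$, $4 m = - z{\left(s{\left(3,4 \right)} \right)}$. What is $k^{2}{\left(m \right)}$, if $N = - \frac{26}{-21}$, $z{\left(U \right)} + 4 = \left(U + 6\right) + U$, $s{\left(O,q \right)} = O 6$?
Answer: $\frac{159201}{2704} \approx 58.876$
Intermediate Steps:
$s{\left(O,q \right)} = 6 O$
$z{\left(U \right)} = 2 + 2 U$ ($z{\left(U \right)} = -4 + \left(\left(U + 6\right) + U\right) = -4 + \left(\left(6 + U\right) + U\right) = -4 + \left(6 + 2 U\right) = 2 + 2 U$)
$m = - \frac{19}{2}$ ($m = \frac{\left(-1\right) \left(2 + 2 \cdot 6 \cdot 3\right)}{4} = \frac{\left(-1\right) \left(2 + 2 \cdot 18\right)}{4} = \frac{\left(-1\right) \left(2 + 36\right)}{4} = \frac{\left(-1\right) 38}{4} = \frac{1}{4} \left(-38\right) = - \frac{19}{2} \approx -9.5$)
$N = \frac{26}{21}$ ($N = \left(-26\right) \left(- \frac{1}{21}\right) = \frac{26}{21} \approx 1.2381$)
$k{\left(A \right)} = \frac{21 A}{26}$ ($k{\left(A \right)} = \frac{A}{\frac{26}{21}} = A \frac{21}{26} = \frac{21 A}{26}$)
$k^{2}{\left(m \right)} = \left(\frac{21}{26} \left(- \frac{19}{2}\right)\right)^{2} = \left(- \frac{399}{52}\right)^{2} = \frac{159201}{2704}$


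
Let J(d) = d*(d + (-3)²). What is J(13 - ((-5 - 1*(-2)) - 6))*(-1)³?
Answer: -682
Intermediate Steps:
J(d) = d*(9 + d) (J(d) = d*(d + 9) = d*(9 + d))
J(13 - ((-5 - 1*(-2)) - 6))*(-1)³ = ((13 - ((-5 - 1*(-2)) - 6))*(9 + (13 - ((-5 - 1*(-2)) - 6))))*(-1)³ = ((13 - ((-5 + 2) - 6))*(9 + (13 - ((-5 + 2) - 6))))*(-1) = ((13 - (-3 - 6))*(9 + (13 - (-3 - 6))))*(-1) = ((13 - 1*(-9))*(9 + (13 - 1*(-9))))*(-1) = ((13 + 9)*(9 + (13 + 9)))*(-1) = (22*(9 + 22))*(-1) = (22*31)*(-1) = 682*(-1) = -682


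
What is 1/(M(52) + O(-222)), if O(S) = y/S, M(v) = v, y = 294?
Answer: 37/1875 ≈ 0.019733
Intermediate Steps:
O(S) = 294/S
1/(M(52) + O(-222)) = 1/(52 + 294/(-222)) = 1/(52 + 294*(-1/222)) = 1/(52 - 49/37) = 1/(1875/37) = 37/1875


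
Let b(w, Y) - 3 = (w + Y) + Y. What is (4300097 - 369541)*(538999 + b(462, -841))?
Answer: 2113782266792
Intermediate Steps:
b(w, Y) = 3 + w + 2*Y (b(w, Y) = 3 + ((w + Y) + Y) = 3 + ((Y + w) + Y) = 3 + (w + 2*Y) = 3 + w + 2*Y)
(4300097 - 369541)*(538999 + b(462, -841)) = (4300097 - 369541)*(538999 + (3 + 462 + 2*(-841))) = 3930556*(538999 + (3 + 462 - 1682)) = 3930556*(538999 - 1217) = 3930556*537782 = 2113782266792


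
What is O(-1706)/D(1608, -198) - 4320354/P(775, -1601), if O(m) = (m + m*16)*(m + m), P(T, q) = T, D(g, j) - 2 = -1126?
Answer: -20386516624/217775 ≈ -93613.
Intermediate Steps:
D(g, j) = -1124 (D(g, j) = 2 - 1126 = -1124)
O(m) = 34*m² (O(m) = (m + 16*m)*(2*m) = (17*m)*(2*m) = 34*m²)
O(-1706)/D(1608, -198) - 4320354/P(775, -1601) = (34*(-1706)²)/(-1124) - 4320354/775 = (34*2910436)*(-1/1124) - 4320354*1/775 = 98954824*(-1/1124) - 4320354/775 = -24738706/281 - 4320354/775 = -20386516624/217775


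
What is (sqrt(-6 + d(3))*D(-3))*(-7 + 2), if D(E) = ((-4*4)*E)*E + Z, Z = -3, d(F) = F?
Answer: 735*I*sqrt(3) ≈ 1273.1*I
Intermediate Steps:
D(E) = -3 - 16*E**2 (D(E) = ((-4*4)*E)*E - 3 = (-16*E)*E - 3 = -16*E**2 - 3 = -3 - 16*E**2)
(sqrt(-6 + d(3))*D(-3))*(-7 + 2) = (sqrt(-6 + 3)*(-3 - 16*(-3)**2))*(-7 + 2) = (sqrt(-3)*(-3 - 16*9))*(-5) = ((I*sqrt(3))*(-3 - 144))*(-5) = ((I*sqrt(3))*(-147))*(-5) = -147*I*sqrt(3)*(-5) = 735*I*sqrt(3)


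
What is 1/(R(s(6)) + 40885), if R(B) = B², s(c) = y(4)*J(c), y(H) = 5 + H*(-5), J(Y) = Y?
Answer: 1/48985 ≈ 2.0414e-5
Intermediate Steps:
y(H) = 5 - 5*H
s(c) = -15*c (s(c) = (5 - 5*4)*c = (5 - 20)*c = -15*c)
1/(R(s(6)) + 40885) = 1/((-15*6)² + 40885) = 1/((-90)² + 40885) = 1/(8100 + 40885) = 1/48985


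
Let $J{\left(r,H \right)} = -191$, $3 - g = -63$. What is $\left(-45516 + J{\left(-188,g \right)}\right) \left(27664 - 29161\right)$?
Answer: $68423379$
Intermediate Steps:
$g = 66$ ($g = 3 - -63 = 3 + 63 = 66$)
$\left(-45516 + J{\left(-188,g \right)}\right) \left(27664 - 29161\right) = \left(-45516 - 191\right) \left(27664 - 29161\right) = \left(-45707\right) \left(-1497\right) = 68423379$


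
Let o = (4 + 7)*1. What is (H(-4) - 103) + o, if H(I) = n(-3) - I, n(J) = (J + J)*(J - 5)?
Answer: -40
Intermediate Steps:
n(J) = 2*J*(-5 + J) (n(J) = (2*J)*(-5 + J) = 2*J*(-5 + J))
H(I) = 48 - I (H(I) = 2*(-3)*(-5 - 3) - I = 2*(-3)*(-8) - I = 48 - I)
o = 11 (o = 11*1 = 11)
(H(-4) - 103) + o = ((48 - 1*(-4)) - 103) + 11 = ((48 + 4) - 103) + 11 = (52 - 103) + 11 = -51 + 11 = -40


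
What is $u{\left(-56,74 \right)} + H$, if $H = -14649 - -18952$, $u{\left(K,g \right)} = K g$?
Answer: $159$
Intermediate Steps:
$H = 4303$ ($H = -14649 + 18952 = 4303$)
$u{\left(-56,74 \right)} + H = \left(-56\right) 74 + 4303 = -4144 + 4303 = 159$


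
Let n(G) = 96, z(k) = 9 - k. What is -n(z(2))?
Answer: -96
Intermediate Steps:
-n(z(2)) = -1*96 = -96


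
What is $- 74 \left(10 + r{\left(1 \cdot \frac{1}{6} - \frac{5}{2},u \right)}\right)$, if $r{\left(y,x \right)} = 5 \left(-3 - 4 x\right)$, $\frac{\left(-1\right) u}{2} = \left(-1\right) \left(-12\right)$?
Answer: $-35150$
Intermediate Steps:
$u = -24$ ($u = - 2 \left(\left(-1\right) \left(-12\right)\right) = \left(-2\right) 12 = -24$)
$r{\left(y,x \right)} = -15 - 20 x$
$- 74 \left(10 + r{\left(1 \cdot \frac{1}{6} - \frac{5}{2},u \right)}\right) = - 74 \left(10 - -465\right) = - 74 \left(10 + \left(-15 + 480\right)\right) = - 74 \left(10 + 465\right) = \left(-74\right) 475 = -35150$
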